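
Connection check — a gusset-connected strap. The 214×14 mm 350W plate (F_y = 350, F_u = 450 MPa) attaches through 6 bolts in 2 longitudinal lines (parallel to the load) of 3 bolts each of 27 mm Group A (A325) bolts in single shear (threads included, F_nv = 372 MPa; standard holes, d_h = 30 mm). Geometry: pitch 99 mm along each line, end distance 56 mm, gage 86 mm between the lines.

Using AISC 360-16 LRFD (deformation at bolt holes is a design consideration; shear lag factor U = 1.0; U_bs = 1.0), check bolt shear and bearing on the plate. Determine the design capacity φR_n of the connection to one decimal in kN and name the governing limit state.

Bolt shear: A_b = π(27)²/4 = 572.56 mm². φR_n = 0.75 × 372 × 572.56 × 6 × 1 = 958.5 kN.
Bearing (14 mm plate, F_u = 450 MPa): end bolts L_c = 56 − 30/2 = 41, R_n = min(1.2×41×14×450, 2.4×27×14×450) = 309.96 kN/bolt; interior L_c = 99 − 30 = 69, R_n = 408.24 kN/bolt. φR_n = 0.75 × (2×309.96 + 4×408.24) = 1689.7 kN.
Governing: min(958.5, 1689.7) = 958.5 kN → bolt shear.

958.5 kN (bolt shear governs)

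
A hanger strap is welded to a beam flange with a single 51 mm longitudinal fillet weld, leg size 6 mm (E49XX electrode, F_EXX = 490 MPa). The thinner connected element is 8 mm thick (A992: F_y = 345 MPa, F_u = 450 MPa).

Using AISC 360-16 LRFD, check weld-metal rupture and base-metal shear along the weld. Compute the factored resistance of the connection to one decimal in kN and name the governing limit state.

47.7 kN (weld metal governs)

Weld metal: throat = 0.707×6 = 4.242 mm, L = 51 mm. φR_n = 0.75 × 0.6 × 490 × 4.242 × 51 = 47.7 kN.
Base metal shear (8 mm plate): yield φR_n = 1.0×0.6×345×8×51 = 84.5 kN; rupture φR_n = 0.75×0.6×450×8×51 = 82.6 kN; take 82.6 kN (rupture).
Governing: min(47.7, 82.6) = 47.7 kN → weld metal.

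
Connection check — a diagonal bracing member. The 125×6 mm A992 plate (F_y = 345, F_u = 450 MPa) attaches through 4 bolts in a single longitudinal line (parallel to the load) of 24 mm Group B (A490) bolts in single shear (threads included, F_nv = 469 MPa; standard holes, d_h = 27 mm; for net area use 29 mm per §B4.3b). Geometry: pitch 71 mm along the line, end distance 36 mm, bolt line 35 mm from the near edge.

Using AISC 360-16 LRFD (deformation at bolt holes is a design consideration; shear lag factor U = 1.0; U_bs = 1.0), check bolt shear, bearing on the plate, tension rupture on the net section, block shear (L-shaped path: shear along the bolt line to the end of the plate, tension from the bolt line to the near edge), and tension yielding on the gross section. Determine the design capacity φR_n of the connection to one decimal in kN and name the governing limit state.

Bolt shear: A_b = π(24)²/4 = 452.39 mm². φR_n = 0.75 × 469 × 452.39 × 4 × 1 = 636.5 kN.
Bearing (6 mm plate, F_u = 450 MPa): end bolts L_c = 36 − 27/2 = 22.5, R_n = min(1.2×22.5×6×450, 2.4×24×6×450) = 72.9 kN/bolt; interior L_c = 71 − 27 = 44, R_n = 142.56 kN/bolt. φR_n = 0.75 × (1×72.9 + 3×142.56) = 375.4 kN.
Tension rupture (net): A_n = (125 − 1×29)×6 = 576 mm² (U = 1.0, A_e = A_n). φR_n = 0.75 × 450 × 576 = 194.4 kN.
Block shear: shear path 1×[36+3×71] = 1×249 mm, A_gv = 1494, A_nv = 1×(249 − 3.5×29)×6 = 885 mm²; tension to near edge: (35 − 0.5×29)×6 = 123 mm². R_n = min(0.6×450×885, 0.6×345×1494) + 1.0×450×123 = min(238.95, 309.26) + 55.35 = 294.3 kN. φR_n = 0.75 × 294.3 = 220.7 kN.
Tension yield (gross): A_g = 125×6 = 750 mm². φR_n = 0.90 × 345 × 750 = 232.9 kN.
Governing: min(636.5, 375.4, 194.4, 220.7, 232.9) = 194.4 kN → net-section rupture.

194.4 kN (net-section rupture governs)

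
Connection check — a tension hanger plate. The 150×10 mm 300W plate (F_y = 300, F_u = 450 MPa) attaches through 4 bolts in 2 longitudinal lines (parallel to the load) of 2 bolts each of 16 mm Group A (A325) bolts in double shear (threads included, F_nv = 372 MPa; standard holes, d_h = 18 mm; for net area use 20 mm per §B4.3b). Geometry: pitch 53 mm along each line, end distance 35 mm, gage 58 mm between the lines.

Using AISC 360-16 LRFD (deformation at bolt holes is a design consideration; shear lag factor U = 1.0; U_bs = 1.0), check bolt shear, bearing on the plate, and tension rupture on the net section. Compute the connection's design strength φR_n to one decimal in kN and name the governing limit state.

371.3 kN (net-section rupture governs)

Bolt shear: A_b = π(16)²/4 = 201.06 mm². φR_n = 0.75 × 372 × 201.06 × 4 × 2 = 448.8 kN.
Bearing (10 mm plate, F_u = 450 MPa): end bolts L_c = 35 − 18/2 = 26, R_n = min(1.2×26×10×450, 2.4×16×10×450) = 140.4 kN/bolt; interior L_c = 53 − 18 = 35, R_n = 172.8 kN/bolt. φR_n = 0.75 × (2×140.4 + 2×172.8) = 469.8 kN.
Tension rupture (net): A_n = (150 − 2×20)×10 = 1100 mm² (U = 1.0, A_e = A_n). φR_n = 0.75 × 450 × 1100 = 371.3 kN.
Governing: min(448.8, 469.8, 371.3) = 371.3 kN → net-section rupture.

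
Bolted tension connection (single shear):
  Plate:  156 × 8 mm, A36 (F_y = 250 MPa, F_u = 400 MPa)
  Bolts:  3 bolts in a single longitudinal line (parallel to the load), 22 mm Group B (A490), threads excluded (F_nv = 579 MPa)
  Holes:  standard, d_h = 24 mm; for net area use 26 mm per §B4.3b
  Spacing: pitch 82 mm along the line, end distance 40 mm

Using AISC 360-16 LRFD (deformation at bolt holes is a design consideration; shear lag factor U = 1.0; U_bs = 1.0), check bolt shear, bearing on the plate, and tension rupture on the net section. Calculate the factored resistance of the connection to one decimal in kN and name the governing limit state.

312.0 kN (net-section rupture governs)

Bolt shear: A_b = π(22)²/4 = 380.13 mm². φR_n = 0.75 × 579 × 380.13 × 3 × 1 = 495.2 kN.
Bearing (8 mm plate, F_u = 400 MPa): end bolts L_c = 40 − 24/2 = 28, R_n = min(1.2×28×8×400, 2.4×22×8×400) = 107.52 kN/bolt; interior L_c = 82 − 24 = 58, R_n = 168.96 kN/bolt. φR_n = 0.75 × (1×107.52 + 2×168.96) = 334.1 kN.
Tension rupture (net): A_n = (156 − 1×26)×8 = 1040 mm² (U = 1.0, A_e = A_n). φR_n = 0.75 × 400 × 1040 = 312.0 kN.
Governing: min(495.2, 334.1, 312.0) = 312.0 kN → net-section rupture.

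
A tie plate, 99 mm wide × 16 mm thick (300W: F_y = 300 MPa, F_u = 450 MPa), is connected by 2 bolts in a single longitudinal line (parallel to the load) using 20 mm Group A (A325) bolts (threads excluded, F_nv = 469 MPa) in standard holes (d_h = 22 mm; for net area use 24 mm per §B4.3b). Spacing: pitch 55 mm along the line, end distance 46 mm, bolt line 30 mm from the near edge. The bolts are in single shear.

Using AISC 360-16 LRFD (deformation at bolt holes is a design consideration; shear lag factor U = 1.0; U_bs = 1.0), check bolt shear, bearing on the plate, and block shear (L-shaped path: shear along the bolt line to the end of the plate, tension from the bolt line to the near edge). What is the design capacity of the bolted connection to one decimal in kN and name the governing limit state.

221.0 kN (bolt shear governs)

Bolt shear: A_b = π(20)²/4 = 314.16 mm². φR_n = 0.75 × 469 × 314.16 × 2 × 1 = 221.0 kN.
Bearing (16 mm plate, F_u = 450 MPa): end bolts L_c = 46 − 22/2 = 35, R_n = min(1.2×35×16×450, 2.4×20×16×450) = 302.4 kN/bolt; interior L_c = 55 − 22 = 33, R_n = 285.12 kN/bolt. φR_n = 0.75 × (1×302.4 + 1×285.12) = 440.6 kN.
Block shear: shear path 1×[46+1×55] = 1×101 mm, A_gv = 1616, A_nv = 1×(101 − 1.5×24)×16 = 1040 mm²; tension to near edge: (30 − 0.5×24)×16 = 288 mm². R_n = min(0.6×450×1040, 0.6×300×1616) + 1.0×450×288 = min(280.8, 290.88) + 129.6 = 410.4 kN. φR_n = 0.75 × 410.4 = 307.8 kN.
Governing: min(221.0, 440.6, 307.8) = 221.0 kN → bolt shear.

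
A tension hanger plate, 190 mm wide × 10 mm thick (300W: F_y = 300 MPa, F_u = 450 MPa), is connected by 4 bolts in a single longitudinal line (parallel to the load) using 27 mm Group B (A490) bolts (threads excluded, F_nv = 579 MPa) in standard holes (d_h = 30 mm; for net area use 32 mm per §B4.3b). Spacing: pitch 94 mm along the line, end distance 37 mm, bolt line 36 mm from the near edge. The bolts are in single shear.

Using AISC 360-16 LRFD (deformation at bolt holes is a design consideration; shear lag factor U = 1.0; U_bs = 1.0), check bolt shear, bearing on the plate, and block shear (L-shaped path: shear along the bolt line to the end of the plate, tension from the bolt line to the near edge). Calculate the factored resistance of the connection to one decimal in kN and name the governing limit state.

Bolt shear: A_b = π(27)²/4 = 572.56 mm². φR_n = 0.75 × 579 × 572.56 × 4 × 1 = 994.5 kN.
Bearing (10 mm plate, F_u = 450 MPa): end bolts L_c = 37 − 30/2 = 22, R_n = min(1.2×22×10×450, 2.4×27×10×450) = 118.8 kN/bolt; interior L_c = 94 − 30 = 64, R_n = 291.6 kN/bolt. φR_n = 0.75 × (1×118.8 + 3×291.6) = 745.2 kN.
Block shear: shear path 1×[37+3×94] = 1×319 mm, A_gv = 3190, A_nv = 1×(319 − 3.5×32)×10 = 2070 mm²; tension to near edge: (36 − 0.5×32)×10 = 200 mm². R_n = min(0.6×450×2070, 0.6×300×3190) + 1.0×450×200 = min(558.9, 574.2) + 90 = 648.9 kN. φR_n = 0.75 × 648.9 = 486.7 kN.
Governing: min(994.5, 745.2, 486.7) = 486.7 kN → block shear.

486.7 kN (block shear governs)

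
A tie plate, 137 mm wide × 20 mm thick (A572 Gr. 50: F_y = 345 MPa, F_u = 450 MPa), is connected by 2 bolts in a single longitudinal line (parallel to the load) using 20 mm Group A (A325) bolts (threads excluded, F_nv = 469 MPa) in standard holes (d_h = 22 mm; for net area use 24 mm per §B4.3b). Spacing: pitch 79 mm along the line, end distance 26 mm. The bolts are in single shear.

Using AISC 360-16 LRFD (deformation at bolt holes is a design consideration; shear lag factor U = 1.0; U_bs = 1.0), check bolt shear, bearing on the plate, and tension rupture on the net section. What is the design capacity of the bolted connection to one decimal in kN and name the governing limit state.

221.0 kN (bolt shear governs)

Bolt shear: A_b = π(20)²/4 = 314.16 mm². φR_n = 0.75 × 469 × 314.16 × 2 × 1 = 221.0 kN.
Bearing (20 mm plate, F_u = 450 MPa): end bolts L_c = 26 − 22/2 = 15, R_n = min(1.2×15×20×450, 2.4×20×20×450) = 162 kN/bolt; interior L_c = 79 − 22 = 57, R_n = 432 kN/bolt. φR_n = 0.75 × (1×162 + 1×432) = 445.5 kN.
Tension rupture (net): A_n = (137 − 1×24)×20 = 2260 mm² (U = 1.0, A_e = A_n). φR_n = 0.75 × 450 × 2260 = 762.8 kN.
Governing: min(221.0, 445.5, 762.8) = 221.0 kN → bolt shear.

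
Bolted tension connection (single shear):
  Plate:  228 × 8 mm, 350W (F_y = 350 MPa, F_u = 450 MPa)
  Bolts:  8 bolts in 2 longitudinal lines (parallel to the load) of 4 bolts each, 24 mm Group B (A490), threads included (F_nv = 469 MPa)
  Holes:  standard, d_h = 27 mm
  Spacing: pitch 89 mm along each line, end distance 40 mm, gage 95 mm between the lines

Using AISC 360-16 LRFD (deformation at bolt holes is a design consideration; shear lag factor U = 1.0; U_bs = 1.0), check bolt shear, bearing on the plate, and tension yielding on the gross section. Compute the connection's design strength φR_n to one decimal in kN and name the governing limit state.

Bolt shear: A_b = π(24)²/4 = 452.39 mm². φR_n = 0.75 × 469 × 452.39 × 8 × 1 = 1273.0 kN.
Bearing (8 mm plate, F_u = 450 MPa): end bolts L_c = 40 − 27/2 = 26.5, R_n = min(1.2×26.5×8×450, 2.4×24×8×450) = 114.48 kN/bolt; interior L_c = 89 − 27 = 62, R_n = 207.36 kN/bolt. φR_n = 0.75 × (2×114.48 + 6×207.36) = 1104.8 kN.
Tension yield (gross): A_g = 228×8 = 1824 mm². φR_n = 0.90 × 350 × 1824 = 574.6 kN.
Governing: min(1273.0, 1104.8, 574.6) = 574.6 kN → gross-section yield.

574.6 kN (gross-section yield governs)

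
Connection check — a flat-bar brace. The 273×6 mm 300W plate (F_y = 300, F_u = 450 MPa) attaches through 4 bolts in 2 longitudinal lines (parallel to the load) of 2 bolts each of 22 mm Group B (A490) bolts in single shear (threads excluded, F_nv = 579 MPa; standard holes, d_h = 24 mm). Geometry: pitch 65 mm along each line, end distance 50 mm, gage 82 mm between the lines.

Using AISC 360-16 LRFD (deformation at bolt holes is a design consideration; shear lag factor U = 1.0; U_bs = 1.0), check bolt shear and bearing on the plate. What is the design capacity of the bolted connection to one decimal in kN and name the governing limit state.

383.9 kN (bearing governs)

Bolt shear: A_b = π(22)²/4 = 380.13 mm². φR_n = 0.75 × 579 × 380.13 × 4 × 1 = 660.3 kN.
Bearing (6 mm plate, F_u = 450 MPa): end bolts L_c = 50 − 24/2 = 38, R_n = min(1.2×38×6×450, 2.4×22×6×450) = 123.12 kN/bolt; interior L_c = 65 − 24 = 41, R_n = 132.84 kN/bolt. φR_n = 0.75 × (2×123.12 + 2×132.84) = 383.9 kN.
Governing: min(660.3, 383.9) = 383.9 kN → bearing.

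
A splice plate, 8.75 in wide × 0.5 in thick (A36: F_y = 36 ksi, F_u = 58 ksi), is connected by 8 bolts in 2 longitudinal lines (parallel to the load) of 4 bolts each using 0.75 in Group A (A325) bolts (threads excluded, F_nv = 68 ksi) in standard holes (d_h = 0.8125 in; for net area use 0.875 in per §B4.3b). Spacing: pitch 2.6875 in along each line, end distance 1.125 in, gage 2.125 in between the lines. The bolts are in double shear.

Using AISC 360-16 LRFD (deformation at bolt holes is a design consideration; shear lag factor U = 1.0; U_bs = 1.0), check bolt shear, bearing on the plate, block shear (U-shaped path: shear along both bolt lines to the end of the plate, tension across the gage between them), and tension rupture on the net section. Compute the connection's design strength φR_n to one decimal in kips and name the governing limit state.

152.3 kips (net-section rupture governs)

Bolt shear: A_b = π(0.75)²/4 = 0.44179 in². φR_n = 0.75 × 68 × 0.44179 × 8 × 2 = 360.5 kips.
Bearing (0.5 in plate, F_u = 58 ksi): end bolts L_c = 1.125 − 0.8125/2 = 0.71875, R_n = min(1.2×0.71875×0.5×58, 2.4×0.75×0.5×58) = 25.013 kips/bolt; interior L_c = 2.6875 − 0.8125 = 1.875, R_n = 52.2 kips/bolt. φR_n = 0.75 × (2×25.013 + 6×52.2) = 272.4 kips.
Block shear: shear path 2×[1.125+3×2.6875] = 2×9.1875 in, A_gv = 9.1875, A_nv = 2×(9.1875 − 3.5×0.875)×0.5 = 6.125 in²; tension across gage: (2.125 − 1×0.875)×0.5 = 0.625 in². R_n = min(0.6×58×6.125, 0.6×36×9.1875) + 1.0×58×0.625 = min(213.15, 198.45) + 36.25 = 234.7 kips. φR_n = 0.75 × 234.7 = 176.0 kips.
Tension rupture (net): A_n = (8.75 − 2×0.875)×0.5 = 3.5 in² (U = 1.0, A_e = A_n). φR_n = 0.75 × 58 × 3.5 = 152.3 kips.
Governing: min(360.5, 272.4, 176.0, 152.3) = 152.3 kips → net-section rupture.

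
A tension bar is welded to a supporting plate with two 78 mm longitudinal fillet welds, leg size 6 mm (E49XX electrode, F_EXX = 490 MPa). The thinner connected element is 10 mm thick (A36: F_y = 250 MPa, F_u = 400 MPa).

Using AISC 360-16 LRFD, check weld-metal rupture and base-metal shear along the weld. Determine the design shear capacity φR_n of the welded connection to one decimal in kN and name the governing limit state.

145.9 kN (weld metal governs)

Weld metal: throat = 0.707×6 = 4.242 mm, L = 2×78 = 156 mm. φR_n = 0.75 × 0.6 × 490 × 4.242 × 156 = 145.9 kN.
Base metal shear (10 mm plate): yield φR_n = 1.0×0.6×250×10×156 = 234.0 kN; rupture φR_n = 0.75×0.6×400×10×156 = 280.8 kN; take 234.0 kN (yield).
Governing: min(145.9, 234.0) = 145.9 kN → weld metal.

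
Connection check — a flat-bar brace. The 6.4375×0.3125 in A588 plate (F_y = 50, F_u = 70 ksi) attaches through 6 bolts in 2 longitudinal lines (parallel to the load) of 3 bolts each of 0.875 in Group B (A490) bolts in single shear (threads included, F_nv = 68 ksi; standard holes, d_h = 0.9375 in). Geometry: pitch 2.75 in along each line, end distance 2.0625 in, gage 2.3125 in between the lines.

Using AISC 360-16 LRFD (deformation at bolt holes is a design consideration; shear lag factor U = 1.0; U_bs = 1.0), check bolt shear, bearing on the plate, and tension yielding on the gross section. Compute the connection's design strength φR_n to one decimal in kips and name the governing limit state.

Bolt shear: A_b = π(0.875)²/4 = 0.60132 in². φR_n = 0.75 × 68 × 0.60132 × 6 × 1 = 184.0 kips.
Bearing (0.3125 in plate, F_u = 70 ksi): end bolts L_c = 2.0625 − 0.9375/2 = 1.59375, R_n = min(1.2×1.59375×0.3125×70, 2.4×0.875×0.3125×70) = 41.836 kips/bolt; interior L_c = 2.75 − 0.9375 = 1.8125, R_n = 45.938 kips/bolt. φR_n = 0.75 × (2×41.836 + 4×45.938) = 200.6 kips.
Tension yield (gross): A_g = 6.4375×0.3125 = 2.0117 in². φR_n = 0.90 × 50 × 2.0117 = 90.5 kips.
Governing: min(184.0, 200.6, 90.5) = 90.5 kips → gross-section yield.

90.5 kips (gross-section yield governs)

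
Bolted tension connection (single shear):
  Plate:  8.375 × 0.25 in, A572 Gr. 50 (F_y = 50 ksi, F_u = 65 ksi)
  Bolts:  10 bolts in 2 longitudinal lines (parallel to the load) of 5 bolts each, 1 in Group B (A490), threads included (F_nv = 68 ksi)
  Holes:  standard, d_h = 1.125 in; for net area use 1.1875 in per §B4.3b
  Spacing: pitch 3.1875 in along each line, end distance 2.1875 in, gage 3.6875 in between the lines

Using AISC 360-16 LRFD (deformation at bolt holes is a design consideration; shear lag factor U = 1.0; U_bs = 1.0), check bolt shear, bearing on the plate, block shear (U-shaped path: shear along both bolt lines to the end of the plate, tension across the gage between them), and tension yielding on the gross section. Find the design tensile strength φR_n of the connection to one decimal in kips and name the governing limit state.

Bolt shear: A_b = π(1)²/4 = 0.7854 in². φR_n = 0.75 × 68 × 0.7854 × 10 × 1 = 400.6 kips.
Bearing (0.25 in plate, F_u = 65 ksi): end bolts L_c = 2.1875 − 1.125/2 = 1.625, R_n = min(1.2×1.625×0.25×65, 2.4×1×0.25×65) = 31.688 kips/bolt; interior L_c = 3.1875 − 1.125 = 2.0625, R_n = 39 kips/bolt. φR_n = 0.75 × (2×31.688 + 8×39) = 281.5 kips.
Block shear: shear path 2×[2.1875+4×3.1875] = 2×14.9375 in, A_gv = 7.4688, A_nv = 2×(14.9375 − 4.5×1.1875)×0.25 = 4.7969 in²; tension across gage: (3.6875 − 1×1.1875)×0.25 = 0.625 in². R_n = min(0.6×65×4.7969, 0.6×50×7.4688) + 1.0×65×0.625 = min(187.08, 224.06) + 40.625 = 227.71 kips. φR_n = 0.75 × 227.71 = 170.8 kips.
Tension yield (gross): A_g = 8.375×0.25 = 2.0938 in². φR_n = 0.90 × 50 × 2.0938 = 94.2 kips.
Governing: min(400.6, 281.5, 170.8, 94.2) = 94.2 kips → gross-section yield.

94.2 kips (gross-section yield governs)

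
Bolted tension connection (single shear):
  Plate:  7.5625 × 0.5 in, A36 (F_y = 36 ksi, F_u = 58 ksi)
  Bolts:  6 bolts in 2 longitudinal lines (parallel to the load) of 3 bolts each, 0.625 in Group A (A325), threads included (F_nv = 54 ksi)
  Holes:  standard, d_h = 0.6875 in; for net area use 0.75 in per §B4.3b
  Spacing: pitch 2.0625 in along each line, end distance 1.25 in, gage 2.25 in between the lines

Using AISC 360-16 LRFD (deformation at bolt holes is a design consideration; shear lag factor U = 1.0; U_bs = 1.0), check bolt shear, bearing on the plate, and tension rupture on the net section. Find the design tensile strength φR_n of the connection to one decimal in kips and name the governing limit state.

74.6 kips (bolt shear governs)

Bolt shear: A_b = π(0.625)²/4 = 0.3068 in². φR_n = 0.75 × 54 × 0.3068 × 6 × 1 = 74.6 kips.
Bearing (0.5 in plate, F_u = 58 ksi): end bolts L_c = 1.25 − 0.6875/2 = 0.90625, R_n = min(1.2×0.90625×0.5×58, 2.4×0.625×0.5×58) = 31.538 kips/bolt; interior L_c = 2.0625 − 0.6875 = 1.375, R_n = 43.5 kips/bolt. φR_n = 0.75 × (2×31.538 + 4×43.5) = 177.8 kips.
Tension rupture (net): A_n = (7.5625 − 2×0.75)×0.5 = 3.0313 in² (U = 1.0, A_e = A_n). φR_n = 0.75 × 58 × 3.0313 = 131.9 kips.
Governing: min(74.6, 177.8, 131.9) = 74.6 kips → bolt shear.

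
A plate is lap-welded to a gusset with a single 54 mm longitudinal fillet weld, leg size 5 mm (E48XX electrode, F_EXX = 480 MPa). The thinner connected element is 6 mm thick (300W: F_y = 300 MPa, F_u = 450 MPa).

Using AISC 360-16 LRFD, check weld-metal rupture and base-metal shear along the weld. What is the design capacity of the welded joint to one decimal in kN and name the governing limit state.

Weld metal: throat = 0.707×5 = 3.535 mm, L = 54 mm. φR_n = 0.75 × 0.6 × 480 × 3.535 × 54 = 41.2 kN.
Base metal shear (6 mm plate): yield φR_n = 1.0×0.6×300×6×54 = 58.3 kN; rupture φR_n = 0.75×0.6×450×6×54 = 65.6 kN; take 58.3 kN (yield).
Governing: min(41.2, 58.3) = 41.2 kN → weld metal.

41.2 kN (weld metal governs)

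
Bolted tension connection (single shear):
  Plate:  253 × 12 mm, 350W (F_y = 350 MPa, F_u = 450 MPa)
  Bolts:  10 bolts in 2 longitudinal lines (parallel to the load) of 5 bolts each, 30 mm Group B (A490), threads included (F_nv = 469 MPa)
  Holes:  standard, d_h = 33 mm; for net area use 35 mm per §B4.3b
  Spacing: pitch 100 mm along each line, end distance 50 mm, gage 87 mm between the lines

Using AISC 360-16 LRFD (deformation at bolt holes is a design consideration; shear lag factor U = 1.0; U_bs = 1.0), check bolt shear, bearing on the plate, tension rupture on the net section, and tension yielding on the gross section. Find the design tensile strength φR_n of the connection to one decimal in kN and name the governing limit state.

Bolt shear: A_b = π(30)²/4 = 706.86 mm². φR_n = 0.75 × 469 × 706.86 × 10 × 1 = 2486.4 kN.
Bearing (12 mm plate, F_u = 450 MPa): end bolts L_c = 50 − 33/2 = 33.5, R_n = min(1.2×33.5×12×450, 2.4×30×12×450) = 217.08 kN/bolt; interior L_c = 100 − 33 = 67, R_n = 388.8 kN/bolt. φR_n = 0.75 × (2×217.08 + 8×388.8) = 2658.4 kN.
Tension rupture (net): A_n = (253 − 2×35)×12 = 2196 mm² (U = 1.0, A_e = A_n). φR_n = 0.75 × 450 × 2196 = 741.2 kN.
Tension yield (gross): A_g = 253×12 = 3036 mm². φR_n = 0.90 × 350 × 3036 = 956.3 kN.
Governing: min(2486.4, 2658.4, 741.2, 956.3) = 741.2 kN → net-section rupture.

741.2 kN (net-section rupture governs)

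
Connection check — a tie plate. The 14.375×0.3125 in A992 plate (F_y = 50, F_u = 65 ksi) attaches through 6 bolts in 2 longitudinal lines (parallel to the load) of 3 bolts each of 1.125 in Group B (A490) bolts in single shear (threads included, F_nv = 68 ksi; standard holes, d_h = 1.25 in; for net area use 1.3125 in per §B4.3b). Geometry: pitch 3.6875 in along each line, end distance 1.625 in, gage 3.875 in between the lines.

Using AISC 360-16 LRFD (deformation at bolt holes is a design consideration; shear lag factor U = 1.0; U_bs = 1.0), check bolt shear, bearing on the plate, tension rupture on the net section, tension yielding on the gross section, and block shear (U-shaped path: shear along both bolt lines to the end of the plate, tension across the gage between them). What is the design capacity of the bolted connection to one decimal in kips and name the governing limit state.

Bolt shear: A_b = π(1.125)²/4 = 0.99402 in². φR_n = 0.75 × 68 × 0.99402 × 6 × 1 = 304.2 kips.
Bearing (0.3125 in plate, F_u = 65 ksi): end bolts L_c = 1.625 − 1.25/2 = 1, R_n = min(1.2×1×0.3125×65, 2.4×1.125×0.3125×65) = 24.375 kips/bolt; interior L_c = 3.6875 − 1.25 = 2.4375, R_n = 54.844 kips/bolt. φR_n = 0.75 × (2×24.375 + 4×54.844) = 201.1 kips.
Tension rupture (net): A_n = (14.375 − 2×1.3125)×0.3125 = 3.6719 in² (U = 1.0, A_e = A_n). φR_n = 0.75 × 65 × 3.6719 = 179.0 kips.
Tension yield (gross): A_g = 14.375×0.3125 = 4.4922 in². φR_n = 0.90 × 50 × 4.4922 = 202.1 kips.
Block shear: shear path 2×[1.625+2×3.6875] = 2×9 in, A_gv = 5.625, A_nv = 2×(9 − 2.5×1.3125)×0.3125 = 3.5742 in²; tension across gage: (3.875 − 1×1.3125)×0.3125 = 0.80078 in². R_n = min(0.6×65×3.5742, 0.6×50×5.625) + 1.0×65×0.80078 = min(139.39, 168.75) + 52.051 = 191.44 kips. φR_n = 0.75 × 191.44 = 143.6 kips.
Governing: min(304.2, 201.1, 179.0, 202.1, 143.6) = 143.6 kips → block shear.

143.6 kips (block shear governs)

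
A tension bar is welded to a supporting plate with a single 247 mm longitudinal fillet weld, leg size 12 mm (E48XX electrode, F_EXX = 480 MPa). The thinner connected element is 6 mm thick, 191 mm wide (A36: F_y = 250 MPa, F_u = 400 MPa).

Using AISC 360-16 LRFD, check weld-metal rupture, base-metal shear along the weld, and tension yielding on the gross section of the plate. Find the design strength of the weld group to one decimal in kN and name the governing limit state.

Weld metal: throat = 0.707×12 = 8.484 mm, L = 247 mm. φR_n = 0.75 × 0.6 × 480 × 8.484 × 247 = 452.6 kN.
Base metal shear (6 mm plate): yield φR_n = 1.0×0.6×250×6×247 = 222.3 kN; rupture φR_n = 0.75×0.6×400×6×247 = 266.8 kN; take 222.3 kN (yield).
Tension yield (gross): A_g = 191×6 = 1146 mm². φR_n = 0.90 × 250 × 1146 = 257.9 kN.
Governing: min(452.6, 222.3, 257.9) = 222.3 kN → base-metal shear.

222.3 kN (base-metal shear governs)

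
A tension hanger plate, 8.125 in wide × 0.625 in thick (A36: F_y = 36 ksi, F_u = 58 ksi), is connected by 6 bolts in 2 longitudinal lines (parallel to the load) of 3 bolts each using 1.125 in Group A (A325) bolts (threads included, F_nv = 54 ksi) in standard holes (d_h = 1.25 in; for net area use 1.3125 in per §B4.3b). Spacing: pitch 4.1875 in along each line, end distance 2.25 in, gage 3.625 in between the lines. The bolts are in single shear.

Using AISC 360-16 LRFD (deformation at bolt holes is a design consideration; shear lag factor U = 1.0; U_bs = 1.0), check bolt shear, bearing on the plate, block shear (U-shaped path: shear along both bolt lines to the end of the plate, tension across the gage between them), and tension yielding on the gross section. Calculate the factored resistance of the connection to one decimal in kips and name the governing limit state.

164.5 kips (gross-section yield governs)

Bolt shear: A_b = π(1.125)²/4 = 0.99402 in². φR_n = 0.75 × 54 × 0.99402 × 6 × 1 = 241.5 kips.
Bearing (0.625 in plate, F_u = 58 ksi): end bolts L_c = 2.25 − 1.25/2 = 1.625, R_n = min(1.2×1.625×0.625×58, 2.4×1.125×0.625×58) = 70.688 kips/bolt; interior L_c = 4.1875 − 1.25 = 2.9375, R_n = 97.875 kips/bolt. φR_n = 0.75 × (2×70.688 + 4×97.875) = 399.7 kips.
Block shear: shear path 2×[2.25+2×4.1875] = 2×10.625 in, A_gv = 13.281, A_nv = 2×(10.625 − 2.5×1.3125)×0.625 = 9.1797 in²; tension across gage: (3.625 − 1×1.3125)×0.625 = 1.4453 in². R_n = min(0.6×58×9.1797, 0.6×36×13.281) + 1.0×58×1.4453 = min(319.45, 286.87) + 83.827 = 370.7 kips. φR_n = 0.75 × 370.7 = 278.0 kips.
Tension yield (gross): A_g = 8.125×0.625 = 5.0781 in². φR_n = 0.90 × 36 × 5.0781 = 164.5 kips.
Governing: min(241.5, 399.7, 278.0, 164.5) = 164.5 kips → gross-section yield.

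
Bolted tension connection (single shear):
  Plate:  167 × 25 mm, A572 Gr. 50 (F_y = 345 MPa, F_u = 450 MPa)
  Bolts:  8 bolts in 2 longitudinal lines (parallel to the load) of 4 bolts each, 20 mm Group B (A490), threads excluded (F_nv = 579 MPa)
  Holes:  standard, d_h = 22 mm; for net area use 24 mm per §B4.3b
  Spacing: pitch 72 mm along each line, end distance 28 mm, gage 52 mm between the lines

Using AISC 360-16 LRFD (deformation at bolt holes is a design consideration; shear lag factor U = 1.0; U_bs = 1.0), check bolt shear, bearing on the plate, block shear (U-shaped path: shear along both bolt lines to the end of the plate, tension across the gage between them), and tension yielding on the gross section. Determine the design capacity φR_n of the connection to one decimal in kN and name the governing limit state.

Bolt shear: A_b = π(20)²/4 = 314.16 mm². φR_n = 0.75 × 579 × 314.16 × 8 × 1 = 1091.4 kN.
Bearing (25 mm plate, F_u = 450 MPa): end bolts L_c = 28 − 22/2 = 17, R_n = min(1.2×17×25×450, 2.4×20×25×450) = 229.5 kN/bolt; interior L_c = 72 − 22 = 50, R_n = 540 kN/bolt. φR_n = 0.75 × (2×229.5 + 6×540) = 2774.3 kN.
Block shear: shear path 2×[28+3×72] = 2×244 mm, A_gv = 12200, A_nv = 2×(244 − 3.5×24)×25 = 8000 mm²; tension across gage: (52 − 1×24)×25 = 700 mm². R_n = min(0.6×450×8000, 0.6×345×12200) + 1.0×450×700 = min(2160, 2525.4) + 315 = 2475 kN. φR_n = 0.75 × 2475 = 1856.3 kN.
Tension yield (gross): A_g = 167×25 = 4175 mm². φR_n = 0.90 × 345 × 4175 = 1296.3 kN.
Governing: min(1091.4, 2774.3, 1856.3, 1296.3) = 1091.4 kN → bolt shear.

1091.4 kN (bolt shear governs)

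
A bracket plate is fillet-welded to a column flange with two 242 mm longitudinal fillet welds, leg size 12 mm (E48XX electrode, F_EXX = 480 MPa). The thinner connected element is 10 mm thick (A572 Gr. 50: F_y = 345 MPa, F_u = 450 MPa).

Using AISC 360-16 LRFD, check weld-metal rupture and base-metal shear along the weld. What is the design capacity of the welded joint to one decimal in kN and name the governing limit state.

Weld metal: throat = 0.707×12 = 8.484 mm, L = 2×242 = 484 mm. φR_n = 0.75 × 0.6 × 480 × 8.484 × 484 = 887.0 kN.
Base metal shear (10 mm plate): yield φR_n = 1.0×0.6×345×10×484 = 1001.9 kN; rupture φR_n = 0.75×0.6×450×10×484 = 980.1 kN; take 980.1 kN (rupture).
Governing: min(887.0, 980.1) = 887.0 kN → weld metal.

887.0 kN (weld metal governs)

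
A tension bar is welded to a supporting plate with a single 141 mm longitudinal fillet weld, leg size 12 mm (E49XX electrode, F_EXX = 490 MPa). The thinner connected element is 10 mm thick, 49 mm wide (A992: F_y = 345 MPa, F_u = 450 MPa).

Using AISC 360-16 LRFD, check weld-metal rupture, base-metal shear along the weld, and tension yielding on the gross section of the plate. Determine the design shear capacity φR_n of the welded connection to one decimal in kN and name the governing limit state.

152.1 kN (gross-section yield governs)

Weld metal: throat = 0.707×12 = 8.484 mm, L = 141 mm. φR_n = 0.75 × 0.6 × 490 × 8.484 × 141 = 263.8 kN.
Base metal shear (10 mm plate): yield φR_n = 1.0×0.6×345×10×141 = 291.9 kN; rupture φR_n = 0.75×0.6×450×10×141 = 285.5 kN; take 285.5 kN (rupture).
Tension yield (gross): A_g = 49×10 = 490 mm². φR_n = 0.90 × 345 × 490 = 152.1 kN.
Governing: min(263.8, 285.5, 152.1) = 152.1 kN → gross-section yield.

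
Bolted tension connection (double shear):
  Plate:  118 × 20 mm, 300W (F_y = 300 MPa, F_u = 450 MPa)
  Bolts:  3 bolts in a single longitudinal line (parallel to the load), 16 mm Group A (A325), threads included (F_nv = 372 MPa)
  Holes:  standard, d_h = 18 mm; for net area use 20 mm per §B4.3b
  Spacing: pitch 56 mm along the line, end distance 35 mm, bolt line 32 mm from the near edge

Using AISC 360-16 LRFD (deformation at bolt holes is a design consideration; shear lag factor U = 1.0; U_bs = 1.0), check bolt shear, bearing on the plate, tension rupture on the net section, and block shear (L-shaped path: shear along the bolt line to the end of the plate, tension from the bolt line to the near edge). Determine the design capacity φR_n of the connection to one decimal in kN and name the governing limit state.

Bolt shear: A_b = π(16)²/4 = 201.06 mm². φR_n = 0.75 × 372 × 201.06 × 3 × 2 = 336.6 kN.
Bearing (20 mm plate, F_u = 450 MPa): end bolts L_c = 35 − 18/2 = 26, R_n = min(1.2×26×20×450, 2.4×16×20×450) = 280.8 kN/bolt; interior L_c = 56 − 18 = 38, R_n = 345.6 kN/bolt. φR_n = 0.75 × (1×280.8 + 2×345.6) = 729.0 kN.
Tension rupture (net): A_n = (118 − 1×20)×20 = 1960 mm² (U = 1.0, A_e = A_n). φR_n = 0.75 × 450 × 1960 = 661.5 kN.
Block shear: shear path 1×[35+2×56] = 1×147 mm, A_gv = 2940, A_nv = 1×(147 − 2.5×20)×20 = 1940 mm²; tension to near edge: (32 − 0.5×20)×20 = 440 mm². R_n = min(0.6×450×1940, 0.6×300×2940) + 1.0×450×440 = min(523.8, 529.2) + 198 = 721.8 kN. φR_n = 0.75 × 721.8 = 541.4 kN.
Governing: min(336.6, 729.0, 661.5, 541.4) = 336.6 kN → bolt shear.

336.6 kN (bolt shear governs)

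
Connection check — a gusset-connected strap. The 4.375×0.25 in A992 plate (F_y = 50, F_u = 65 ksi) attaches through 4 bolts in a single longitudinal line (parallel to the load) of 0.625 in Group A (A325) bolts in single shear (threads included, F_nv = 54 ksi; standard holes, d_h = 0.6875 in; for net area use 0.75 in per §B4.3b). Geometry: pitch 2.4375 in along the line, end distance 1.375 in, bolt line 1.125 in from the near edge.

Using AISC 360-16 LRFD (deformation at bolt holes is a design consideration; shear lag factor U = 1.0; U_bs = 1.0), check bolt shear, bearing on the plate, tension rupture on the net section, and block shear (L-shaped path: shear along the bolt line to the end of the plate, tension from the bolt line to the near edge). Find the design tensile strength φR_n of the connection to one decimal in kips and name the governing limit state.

44.2 kips (net-section rupture governs)

Bolt shear: A_b = π(0.625)²/4 = 0.3068 in². φR_n = 0.75 × 54 × 0.3068 × 4 × 1 = 49.7 kips.
Bearing (0.25 in plate, F_u = 65 ksi): end bolts L_c = 1.375 − 0.6875/2 = 1.03125, R_n = min(1.2×1.03125×0.25×65, 2.4×0.625×0.25×65) = 20.109 kips/bolt; interior L_c = 2.4375 − 0.6875 = 1.75, R_n = 24.375 kips/bolt. φR_n = 0.75 × (1×20.109 + 3×24.375) = 69.9 kips.
Tension rupture (net): A_n = (4.375 − 1×0.75)×0.25 = 0.90625 in² (U = 1.0, A_e = A_n). φR_n = 0.75 × 65 × 0.90625 = 44.2 kips.
Block shear: shear path 1×[1.375+3×2.4375] = 1×8.6875 in, A_gv = 2.1719, A_nv = 1×(8.6875 − 3.5×0.75)×0.25 = 1.5156 in²; tension to near edge: (1.125 − 0.5×0.75)×0.25 = 0.1875 in². R_n = min(0.6×65×1.5156, 0.6×50×2.1719) + 1.0×65×0.1875 = min(59.108, 65.157) + 12.188 = 71.296 kips. φR_n = 0.75 × 71.296 = 53.5 kips.
Governing: min(49.7, 69.9, 44.2, 53.5) = 44.2 kips → net-section rupture.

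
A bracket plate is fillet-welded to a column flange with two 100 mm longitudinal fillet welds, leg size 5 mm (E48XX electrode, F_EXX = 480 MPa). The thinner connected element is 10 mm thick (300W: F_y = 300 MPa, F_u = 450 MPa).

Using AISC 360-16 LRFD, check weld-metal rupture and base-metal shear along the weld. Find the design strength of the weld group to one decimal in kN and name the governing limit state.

Weld metal: throat = 0.707×5 = 3.535 mm, L = 2×100 = 200 mm. φR_n = 0.75 × 0.6 × 480 × 3.535 × 200 = 152.7 kN.
Base metal shear (10 mm plate): yield φR_n = 1.0×0.6×300×10×200 = 360.0 kN; rupture φR_n = 0.75×0.6×450×10×200 = 405.0 kN; take 360.0 kN (yield).
Governing: min(152.7, 360.0) = 152.7 kN → weld metal.

152.7 kN (weld metal governs)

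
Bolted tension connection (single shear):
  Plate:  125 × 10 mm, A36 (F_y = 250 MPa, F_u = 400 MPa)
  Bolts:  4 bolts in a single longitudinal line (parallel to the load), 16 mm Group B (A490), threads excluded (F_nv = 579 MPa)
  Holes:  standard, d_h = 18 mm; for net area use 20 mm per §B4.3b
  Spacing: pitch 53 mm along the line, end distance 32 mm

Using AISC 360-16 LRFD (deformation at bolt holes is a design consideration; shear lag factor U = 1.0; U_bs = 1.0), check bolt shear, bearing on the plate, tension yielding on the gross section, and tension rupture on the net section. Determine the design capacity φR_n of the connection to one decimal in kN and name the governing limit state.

281.3 kN (gross-section yield governs)

Bolt shear: A_b = π(16)²/4 = 201.06 mm². φR_n = 0.75 × 579 × 201.06 × 4 × 1 = 349.2 kN.
Bearing (10 mm plate, F_u = 400 MPa): end bolts L_c = 32 − 18/2 = 23, R_n = min(1.2×23×10×400, 2.4×16×10×400) = 110.4 kN/bolt; interior L_c = 53 − 18 = 35, R_n = 153.6 kN/bolt. φR_n = 0.75 × (1×110.4 + 3×153.6) = 428.4 kN.
Tension yield (gross): A_g = 125×10 = 1250 mm². φR_n = 0.90 × 250 × 1250 = 281.3 kN.
Tension rupture (net): A_n = (125 − 1×20)×10 = 1050 mm² (U = 1.0, A_e = A_n). φR_n = 0.75 × 400 × 1050 = 315.0 kN.
Governing: min(349.2, 428.4, 281.3, 315.0) = 281.3 kN → gross-section yield.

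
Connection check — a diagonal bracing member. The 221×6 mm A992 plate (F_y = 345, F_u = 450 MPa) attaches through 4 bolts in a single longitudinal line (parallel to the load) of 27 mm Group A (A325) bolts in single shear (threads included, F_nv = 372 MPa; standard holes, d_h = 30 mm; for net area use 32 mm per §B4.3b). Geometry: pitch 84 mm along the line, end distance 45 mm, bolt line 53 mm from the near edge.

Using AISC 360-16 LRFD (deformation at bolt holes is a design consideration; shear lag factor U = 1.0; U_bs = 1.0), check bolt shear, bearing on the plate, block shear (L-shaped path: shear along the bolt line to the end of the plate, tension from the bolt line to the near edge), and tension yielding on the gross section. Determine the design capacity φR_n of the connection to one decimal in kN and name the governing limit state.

299.7 kN (block shear governs)

Bolt shear: A_b = π(27)²/4 = 572.56 mm². φR_n = 0.75 × 372 × 572.56 × 4 × 1 = 639.0 kN.
Bearing (6 mm plate, F_u = 450 MPa): end bolts L_c = 45 − 30/2 = 30, R_n = min(1.2×30×6×450, 2.4×27×6×450) = 97.2 kN/bolt; interior L_c = 84 − 30 = 54, R_n = 174.96 kN/bolt. φR_n = 0.75 × (1×97.2 + 3×174.96) = 466.6 kN.
Block shear: shear path 1×[45+3×84] = 1×297 mm, A_gv = 1782, A_nv = 1×(297 − 3.5×32)×6 = 1110 mm²; tension to near edge: (53 − 0.5×32)×6 = 222 mm². R_n = min(0.6×450×1110, 0.6×345×1782) + 1.0×450×222 = min(299.7, 368.87) + 99.9 = 399.6 kN. φR_n = 0.75 × 399.6 = 299.7 kN.
Tension yield (gross): A_g = 221×6 = 1326 mm². φR_n = 0.90 × 345 × 1326 = 411.7 kN.
Governing: min(639.0, 466.6, 299.7, 411.7) = 299.7 kN → block shear.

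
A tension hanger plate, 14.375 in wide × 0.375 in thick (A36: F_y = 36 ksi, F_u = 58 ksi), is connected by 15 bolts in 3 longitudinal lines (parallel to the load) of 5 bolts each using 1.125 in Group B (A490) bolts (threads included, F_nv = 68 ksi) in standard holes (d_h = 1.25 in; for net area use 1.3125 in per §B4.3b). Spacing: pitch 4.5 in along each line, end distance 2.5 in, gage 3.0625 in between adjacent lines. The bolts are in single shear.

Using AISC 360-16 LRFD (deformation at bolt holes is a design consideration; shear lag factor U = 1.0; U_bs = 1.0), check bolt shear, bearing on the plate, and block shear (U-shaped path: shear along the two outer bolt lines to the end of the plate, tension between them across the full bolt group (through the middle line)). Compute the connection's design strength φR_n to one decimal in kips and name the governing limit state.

306.2 kips (block shear governs)

Bolt shear: A_b = π(1.125)²/4 = 0.99402 in². φR_n = 0.75 × 68 × 0.99402 × 15 × 1 = 760.4 kips.
Bearing (0.375 in plate, F_u = 58 ksi): end bolts L_c = 2.5 − 1.25/2 = 1.875, R_n = min(1.2×1.875×0.375×58, 2.4×1.125×0.375×58) = 48.938 kips/bolt; interior L_c = 4.5 − 1.25 = 3.25, R_n = 58.725 kips/bolt. φR_n = 0.75 × (3×48.938 + 12×58.725) = 638.6 kips.
Block shear: shear path 2×[2.5+4×4.5] = 2×20.5 in, A_gv = 15.375, A_nv = 2×(20.5 − 4.5×1.3125)×0.375 = 10.945 in²; tension across gage: (6.125 − 2×1.3125)×0.375 = 1.3125 in². R_n = min(0.6×58×10.945, 0.6×36×15.375) + 1.0×58×1.3125 = min(380.89, 332.1) + 76.125 = 408.23 kips. φR_n = 0.75 × 408.23 = 306.2 kips.
Governing: min(760.4, 638.6, 306.2) = 306.2 kips → block shear.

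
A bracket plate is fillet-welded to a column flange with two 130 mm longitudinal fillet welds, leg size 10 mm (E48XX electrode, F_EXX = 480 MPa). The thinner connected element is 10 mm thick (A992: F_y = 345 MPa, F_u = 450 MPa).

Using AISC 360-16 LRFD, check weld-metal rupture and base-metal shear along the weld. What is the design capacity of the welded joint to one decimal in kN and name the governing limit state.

397.1 kN (weld metal governs)

Weld metal: throat = 0.707×10 = 7.07 mm, L = 2×130 = 260 mm. φR_n = 0.75 × 0.6 × 480 × 7.07 × 260 = 397.1 kN.
Base metal shear (10 mm plate): yield φR_n = 1.0×0.6×345×10×260 = 538.2 kN; rupture φR_n = 0.75×0.6×450×10×260 = 526.5 kN; take 526.5 kN (rupture).
Governing: min(397.1, 526.5) = 397.1 kN → weld metal.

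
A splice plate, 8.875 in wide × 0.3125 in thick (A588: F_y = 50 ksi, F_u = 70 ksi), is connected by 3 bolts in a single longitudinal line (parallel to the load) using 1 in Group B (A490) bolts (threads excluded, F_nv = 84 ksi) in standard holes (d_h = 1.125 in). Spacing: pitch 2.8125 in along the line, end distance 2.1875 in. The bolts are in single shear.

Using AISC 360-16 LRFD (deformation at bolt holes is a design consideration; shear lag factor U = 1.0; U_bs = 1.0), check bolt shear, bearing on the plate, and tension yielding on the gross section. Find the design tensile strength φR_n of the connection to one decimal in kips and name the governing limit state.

98.4 kips (bearing governs)

Bolt shear: A_b = π(1)²/4 = 0.7854 in². φR_n = 0.75 × 84 × 0.7854 × 3 × 1 = 148.4 kips.
Bearing (0.3125 in plate, F_u = 70 ksi): end bolts L_c = 2.1875 − 1.125/2 = 1.625, R_n = min(1.2×1.625×0.3125×70, 2.4×1×0.3125×70) = 42.656 kips/bolt; interior L_c = 2.8125 − 1.125 = 1.6875, R_n = 44.297 kips/bolt. φR_n = 0.75 × (1×42.656 + 2×44.297) = 98.4 kips.
Tension yield (gross): A_g = 8.875×0.3125 = 2.7734 in². φR_n = 0.90 × 50 × 2.7734 = 124.8 kips.
Governing: min(148.4, 98.4, 124.8) = 98.4 kips → bearing.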